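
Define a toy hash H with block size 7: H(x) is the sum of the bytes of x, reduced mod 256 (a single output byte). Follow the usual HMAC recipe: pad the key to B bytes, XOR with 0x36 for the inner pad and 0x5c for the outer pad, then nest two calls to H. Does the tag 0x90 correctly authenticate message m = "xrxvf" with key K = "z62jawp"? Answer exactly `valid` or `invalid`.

Key "z62jawp" = 7a 36 32 6a 61 77 70 is exactly B = 7 bytes: K' = 7a 36 32 6a 61 77 70.
K' ⊕ ipad = 4c 00 04 5c 57 41 46; K' ⊕ opad = 26 6a 6e 36 3d 2b 2c.
Inner hash: sum = 76+0+4+92+87+65+70+120+114+120+118+102 = 968; mod 256 = 200 → c8.
Outer hash (recomputed tag): sum = 38+106+110+54+61+43+44+200 = 656; mod 256 = 144 → 90.
Recomputed tag = 90; claimed = 90 → match.

valid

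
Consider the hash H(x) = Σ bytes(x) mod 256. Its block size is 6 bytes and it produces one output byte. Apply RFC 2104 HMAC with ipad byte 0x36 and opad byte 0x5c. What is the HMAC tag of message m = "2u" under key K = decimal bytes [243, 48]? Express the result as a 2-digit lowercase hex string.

d5

Key decimal bytes [243, 48] = f3 30 is 2 bytes ≤ B = 6; zero-pad to 6 bytes: K' = f3 30 00 00 00 00.
K' ⊕ ipad = c5 06 36 36 36 36.  K' ⊕ opad = af 6c 5c 5c 5c 5c.
Inner input = (K'⊕ipad) ∥ m = c5 06 36 36 36 36 ∥ 32 75.
Inner hash: sum = 197+6+54+54+54+54+50+117 = 586; mod 256 = 74 → 4a.
Outer input = (K'⊕opad) ∥ inner = af 6c 5c 5c 5c 5c ∥ 4a.
Outer hash (tag): sum = 175+108+92+92+92+92+74 = 725; mod 256 = 213 → d5.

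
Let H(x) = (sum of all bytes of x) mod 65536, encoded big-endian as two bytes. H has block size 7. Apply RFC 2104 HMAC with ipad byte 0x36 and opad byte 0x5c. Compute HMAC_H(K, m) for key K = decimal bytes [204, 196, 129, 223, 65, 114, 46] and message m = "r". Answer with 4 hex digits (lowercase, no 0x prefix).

Key decimal bytes [204, 196, 129, 223, 65, 114, 46] = cc c4 81 df 41 72 2e is exactly B = 7 bytes: K' = cc c4 81 df 41 72 2e.
K' ⊕ ipad = fa f2 b7 e9 77 44 18.  K' ⊕ opad = 90 98 dd 83 1d 2e 72.
Inner input = (K'⊕ipad) ∥ m = fa f2 b7 e9 77 44 18 ∥ 72.
Inner hash: sum = 250+242+183+233+119+68+24+114 = 1233 → 04 d1.
Outer input = (K'⊕opad) ∥ inner = 90 98 dd 83 1d 2e 72 ∥ 04 d1.
Outer hash (tag): sum = 144+152+221+131+29+46+114+4+209 = 1050 → 04 1a.

041a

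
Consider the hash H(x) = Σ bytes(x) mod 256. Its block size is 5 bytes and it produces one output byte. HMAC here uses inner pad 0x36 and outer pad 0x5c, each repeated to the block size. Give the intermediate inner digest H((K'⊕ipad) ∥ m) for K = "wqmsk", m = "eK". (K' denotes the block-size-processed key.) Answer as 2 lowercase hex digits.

Key "wqmsk" = 77 71 6d 73 6b is exactly B = 5 bytes: K' = 77 71 6d 73 6b.
K' ⊕ ipad = 41 47 5b 45 5d.
Inner input = 41 47 5b 45 5d ∥ 65 4b.
Inner hash: sum = 65+71+91+69+93+101+75 = 565; mod 256 = 53 → 35.

35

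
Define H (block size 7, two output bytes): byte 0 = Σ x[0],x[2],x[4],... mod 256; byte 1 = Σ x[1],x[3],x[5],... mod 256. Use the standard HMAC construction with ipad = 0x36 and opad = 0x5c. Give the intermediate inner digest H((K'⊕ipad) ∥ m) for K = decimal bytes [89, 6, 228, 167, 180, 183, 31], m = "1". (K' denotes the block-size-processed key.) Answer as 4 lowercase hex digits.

ec73

Key decimal bytes [89, 6, 228, 167, 180, 183, 31] = 59 06 e4 a7 b4 b7 1f is exactly B = 7 bytes: K' = 59 06 e4 a7 b4 b7 1f.
K' ⊕ ipad = 6f 30 d2 91 82 81 29.
Inner input = 6f 30 d2 91 82 81 29 ∥ 31.
Inner hash: even-index sum = 492 mod 256 = 236; odd-index sum = 371 mod 256 = 115 → ec 73.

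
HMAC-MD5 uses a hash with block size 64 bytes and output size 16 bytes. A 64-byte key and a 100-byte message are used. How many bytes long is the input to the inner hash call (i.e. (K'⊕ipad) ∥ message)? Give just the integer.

Key is 64 ≤ 64 bytes, zero-padded: |K'| = 64.
Inner input = (K'⊕ipad) ∥ m → 64 + 100 = 164 bytes.

164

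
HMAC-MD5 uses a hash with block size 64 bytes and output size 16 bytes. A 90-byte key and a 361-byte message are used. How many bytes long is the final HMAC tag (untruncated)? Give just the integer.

16

The tag is one MD5 digest: 16 bytes.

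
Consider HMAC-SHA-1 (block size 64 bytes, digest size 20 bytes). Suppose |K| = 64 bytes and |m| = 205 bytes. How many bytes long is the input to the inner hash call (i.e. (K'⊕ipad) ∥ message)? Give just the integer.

269

Key is 64 ≤ 64 bytes, zero-padded: |K'| = 64.
Inner input = (K'⊕ipad) ∥ m → 64 + 205 = 269 bytes.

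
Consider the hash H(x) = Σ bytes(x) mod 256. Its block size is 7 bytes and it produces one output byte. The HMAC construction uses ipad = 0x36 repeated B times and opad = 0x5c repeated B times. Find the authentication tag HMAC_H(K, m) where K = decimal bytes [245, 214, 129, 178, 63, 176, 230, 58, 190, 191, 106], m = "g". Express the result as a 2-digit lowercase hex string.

Key decimal bytes [245, 214, 129, 178, 63, 176, 230, 58, 190, 191, 106] = f5 d6 81 b2 3f b0 e6 3a be bf 6a is 11 bytes > B = 7, so hash it first: H(key) = f4, then zero-pad to 7 bytes: K' = f4 00 00 00 00 00 00.
K' ⊕ ipad = c2 36 36 36 36 36 36.  K' ⊕ opad = a8 5c 5c 5c 5c 5c 5c.
Inner input = (K'⊕ipad) ∥ m = c2 36 36 36 36 36 36 ∥ 67.
Inner hash: sum = 194+54+54+54+54+54+54+103 = 621; mod 256 = 109 → 6d.
Outer input = (K'⊕opad) ∥ inner = a8 5c 5c 5c 5c 5c 5c ∥ 6d.
Outer hash (tag): sum = 168+92+92+92+92+92+92+109 = 829; mod 256 = 61 → 3d.

3d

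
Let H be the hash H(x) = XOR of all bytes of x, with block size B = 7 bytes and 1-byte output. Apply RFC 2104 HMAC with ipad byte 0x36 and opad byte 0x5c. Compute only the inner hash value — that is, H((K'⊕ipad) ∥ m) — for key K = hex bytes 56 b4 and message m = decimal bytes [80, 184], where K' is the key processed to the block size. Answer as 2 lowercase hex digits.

3c

Key hex bytes 56 b4 is 2 bytes ≤ B = 7; zero-pad to 7 bytes: K' = 56 b4 00 00 00 00 00.
K' ⊕ ipad = 60 82 36 36 36 36 36.
Inner input = 60 82 36 36 36 36 36 ∥ 50 b8.
Inner hash: XOR 60⊕82⊕36⊕36⊕36⊕36⊕36⊕50⊕b8 = 3c.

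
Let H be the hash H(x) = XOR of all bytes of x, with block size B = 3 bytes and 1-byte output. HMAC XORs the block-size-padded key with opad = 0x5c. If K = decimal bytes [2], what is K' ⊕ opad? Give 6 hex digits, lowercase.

5e5c5c

Key decimal bytes [2] = 02 is 1 byte ≤ B = 3; zero-pad to 3 bytes: K' = 02 00 00.
XOR each byte with 0x5c: 02⊕5c=5e, 00⊕5c=5c, 00⊕5c=5c.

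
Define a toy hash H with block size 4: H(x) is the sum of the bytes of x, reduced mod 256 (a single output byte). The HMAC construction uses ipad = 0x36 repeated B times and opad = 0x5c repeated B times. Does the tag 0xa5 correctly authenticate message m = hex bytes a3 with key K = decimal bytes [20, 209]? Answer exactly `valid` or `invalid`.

valid

Key decimal bytes [20, 209] = 14 d1 is 2 bytes ≤ B = 4; zero-pad to 4 bytes: K' = 14 d1 00 00.
K' ⊕ ipad = 22 e7 36 36; K' ⊕ opad = 48 8d 5c 5c.
Inner hash: sum = 34+231+54+54+163 = 536; mod 256 = 24 → 18.
Outer hash (recomputed tag): sum = 72+141+92+92+24 = 421; mod 256 = 165 → a5.
Recomputed tag = a5; claimed = a5 → match.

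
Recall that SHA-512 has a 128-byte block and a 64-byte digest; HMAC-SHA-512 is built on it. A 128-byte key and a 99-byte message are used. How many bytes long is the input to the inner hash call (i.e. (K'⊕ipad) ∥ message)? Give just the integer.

227

Key is 128 ≤ 128 bytes, zero-padded: |K'| = 128.
Inner input = (K'⊕ipad) ∥ m → 128 + 99 = 227 bytes.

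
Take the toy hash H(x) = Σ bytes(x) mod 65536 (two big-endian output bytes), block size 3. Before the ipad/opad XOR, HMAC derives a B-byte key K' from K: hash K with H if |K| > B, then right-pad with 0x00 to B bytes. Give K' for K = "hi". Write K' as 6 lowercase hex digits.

Key "hi" = 68 69 is 2 bytes ≤ B = 3; zero-pad to 3 bytes: K' = 68 69 00.

686900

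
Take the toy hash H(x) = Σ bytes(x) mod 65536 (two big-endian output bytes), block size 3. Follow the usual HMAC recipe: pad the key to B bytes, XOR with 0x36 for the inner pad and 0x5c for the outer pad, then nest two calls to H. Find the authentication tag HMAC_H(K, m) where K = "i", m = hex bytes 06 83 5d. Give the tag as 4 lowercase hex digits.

019f

Key "i" = 69 is 1 byte ≤ B = 3; zero-pad to 3 bytes: K' = 69 00 00.
K' ⊕ ipad = 5f 36 36.  K' ⊕ opad = 35 5c 5c.
Inner input = (K'⊕ipad) ∥ m = 5f 36 36 ∥ 06 83 5d.
Inner hash: sum = 95+54+54+6+131+93 = 433 → 01 b1.
Outer input = (K'⊕opad) ∥ inner = 35 5c 5c ∥ 01 b1.
Outer hash (tag): sum = 53+92+92+1+177 = 415 → 01 9f.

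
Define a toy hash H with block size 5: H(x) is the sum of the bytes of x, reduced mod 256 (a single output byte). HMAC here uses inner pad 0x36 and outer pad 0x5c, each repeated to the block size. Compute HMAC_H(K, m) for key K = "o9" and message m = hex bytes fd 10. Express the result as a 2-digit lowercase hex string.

c3

Key "o9" = 6f 39 is 2 bytes ≤ B = 5; zero-pad to 5 bytes: K' = 6f 39 00 00 00.
K' ⊕ ipad = 59 0f 36 36 36.  K' ⊕ opad = 33 65 5c 5c 5c.
Inner input = (K'⊕ipad) ∥ m = 59 0f 36 36 36 ∥ fd 10.
Inner hash: sum = 89+15+54+54+54+253+16 = 535; mod 256 = 23 → 17.
Outer input = (K'⊕opad) ∥ inner = 33 65 5c 5c 5c ∥ 17.
Outer hash (tag): sum = 51+101+92+92+92+23 = 451; mod 256 = 195 → c3.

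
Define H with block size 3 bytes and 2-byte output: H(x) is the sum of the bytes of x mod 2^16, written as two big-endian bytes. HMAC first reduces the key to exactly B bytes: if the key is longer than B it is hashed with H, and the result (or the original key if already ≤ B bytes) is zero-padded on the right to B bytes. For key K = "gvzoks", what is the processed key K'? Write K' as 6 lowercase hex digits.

|K| = 6 > B = 3, so first hash the key.
H(K): sum = 103+118+122+111+107+115 = 676 → 02 a4.
Zero-pad H(K) = 02 a4 to 3 bytes: K' = 02 a4 00.

02a400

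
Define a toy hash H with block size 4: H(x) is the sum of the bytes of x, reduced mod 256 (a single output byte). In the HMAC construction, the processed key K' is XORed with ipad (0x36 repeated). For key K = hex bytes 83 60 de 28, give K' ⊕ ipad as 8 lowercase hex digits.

b556e81e

Key hex bytes 83 60 de 28 is exactly B = 4 bytes: K' = 83 60 de 28.
XOR each byte with 0x36: 83⊕36=b5, 60⊕36=56, de⊕36=e8, 28⊕36=1e.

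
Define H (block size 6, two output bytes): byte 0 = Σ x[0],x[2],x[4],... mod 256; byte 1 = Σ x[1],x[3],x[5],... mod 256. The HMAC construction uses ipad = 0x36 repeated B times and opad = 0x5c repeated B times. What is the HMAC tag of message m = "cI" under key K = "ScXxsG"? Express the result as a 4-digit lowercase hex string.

bddb

Key "ScXxsG" = 53 63 58 78 73 47 is exactly B = 6 bytes: K' = 53 63 58 78 73 47.
K' ⊕ ipad = 65 55 6e 4e 45 71.  K' ⊕ opad = 0f 3f 04 24 2f 1b.
Inner input = (K'⊕ipad) ∥ m = 65 55 6e 4e 45 71 ∥ 63 49.
Inner hash: even-index sum = 379 mod 256 = 123; odd-index sum = 349 mod 256 = 93 → 7b 5d.
Outer input = (K'⊕opad) ∥ inner = 0f 3f 04 24 2f 1b ∥ 7b 5d.
Outer hash (tag): even-index sum = 189 mod 256 = 189; odd-index sum = 219 mod 256 = 219 → bd db.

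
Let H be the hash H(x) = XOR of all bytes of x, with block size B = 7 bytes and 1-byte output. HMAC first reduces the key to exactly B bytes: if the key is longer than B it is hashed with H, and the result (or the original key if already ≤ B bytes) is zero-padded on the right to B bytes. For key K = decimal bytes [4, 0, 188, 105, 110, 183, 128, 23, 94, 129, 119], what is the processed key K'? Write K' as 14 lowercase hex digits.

37000000000000

|K| = 11 > B = 7, so first hash the key.
H(K): XOR 04⊕00⊕bc⊕69⊕6e⊕b7⊕80⊕17⊕5e⊕81⊕77 = 37.
Zero-pad H(K) = 37 to 7 bytes: K' = 37 00 00 00 00 00 00.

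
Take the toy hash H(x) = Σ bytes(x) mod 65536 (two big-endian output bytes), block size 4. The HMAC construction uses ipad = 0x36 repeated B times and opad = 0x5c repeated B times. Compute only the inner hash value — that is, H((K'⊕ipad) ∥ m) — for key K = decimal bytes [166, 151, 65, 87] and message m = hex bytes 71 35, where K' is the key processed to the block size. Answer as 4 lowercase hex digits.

Key decimal bytes [166, 151, 65, 87] = a6 97 41 57 is exactly B = 4 bytes: K' = a6 97 41 57.
K' ⊕ ipad = 90 a1 77 61.
Inner input = 90 a1 77 61 ∥ 71 35.
Inner hash: sum = 144+161+119+97+113+53 = 687 → 02 af.

02af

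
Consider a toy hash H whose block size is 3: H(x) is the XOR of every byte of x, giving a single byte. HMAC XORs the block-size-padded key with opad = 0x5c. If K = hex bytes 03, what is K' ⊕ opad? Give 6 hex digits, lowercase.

Key hex bytes 03 is 1 byte ≤ B = 3; zero-pad to 3 bytes: K' = 03 00 00.
XOR each byte with 0x5c: 03⊕5c=5f, 00⊕5c=5c, 00⊕5c=5c.

5f5c5c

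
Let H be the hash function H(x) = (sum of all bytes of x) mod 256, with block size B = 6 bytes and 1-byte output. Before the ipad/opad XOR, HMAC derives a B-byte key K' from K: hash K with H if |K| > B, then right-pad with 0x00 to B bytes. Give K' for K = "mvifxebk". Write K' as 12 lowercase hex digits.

5c0000000000

|K| = 8 > B = 6, so first hash the key.
H(K): sum = 109+118+105+102+120+101+98+107 = 860; mod 256 = 92 → 5c.
Zero-pad H(K) = 5c to 6 bytes: K' = 5c 00 00 00 00 00.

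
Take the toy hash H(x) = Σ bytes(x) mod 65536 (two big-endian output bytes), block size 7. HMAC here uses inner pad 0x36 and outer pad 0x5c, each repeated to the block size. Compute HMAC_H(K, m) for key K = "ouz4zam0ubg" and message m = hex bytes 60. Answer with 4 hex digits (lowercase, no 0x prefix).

Key "ouz4zam0ubg" = 6f 75 7a 34 7a 61 6d 30 75 62 67 is 11 bytes > B = 7, so hash it first: H(key) = 04 48, then zero-pad to 7 bytes: K' = 04 48 00 00 00 00 00.
K' ⊕ ipad = 32 7e 36 36 36 36 36.  K' ⊕ opad = 58 14 5c 5c 5c 5c 5c.
Inner input = (K'⊕ipad) ∥ m = 32 7e 36 36 36 36 36 ∥ 60.
Inner hash: sum = 50+126+54+54+54+54+54+96 = 542 → 02 1e.
Outer input = (K'⊕opad) ∥ inner = 58 14 5c 5c 5c 5c 5c ∥ 02 1e.
Outer hash (tag): sum = 88+20+92+92+92+92+92+2+30 = 600 → 02 58.

0258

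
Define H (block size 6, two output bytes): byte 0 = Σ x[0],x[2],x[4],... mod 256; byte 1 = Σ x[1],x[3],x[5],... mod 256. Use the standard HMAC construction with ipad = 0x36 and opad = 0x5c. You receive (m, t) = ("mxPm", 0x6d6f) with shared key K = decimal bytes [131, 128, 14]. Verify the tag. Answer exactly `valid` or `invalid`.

invalid

Key decimal bytes [131, 128, 14] = 83 80 0e is 3 bytes ≤ B = 6; zero-pad to 6 bytes: K' = 83 80 0e 00 00 00.
K' ⊕ ipad = b5 b6 38 36 36 36; K' ⊕ opad = df dc 52 5c 5c 5c.
Inner hash: even-index sum = 480 mod 256 = 224; odd-index sum = 519 mod 256 = 7 → e0 07.
Outer hash (recomputed tag): even-index sum = 621 mod 256 = 109; odd-index sum = 411 mod 256 = 155 → 6d 9b.
Recomputed tag = 6d9b; claimed = 6d6f → mismatch.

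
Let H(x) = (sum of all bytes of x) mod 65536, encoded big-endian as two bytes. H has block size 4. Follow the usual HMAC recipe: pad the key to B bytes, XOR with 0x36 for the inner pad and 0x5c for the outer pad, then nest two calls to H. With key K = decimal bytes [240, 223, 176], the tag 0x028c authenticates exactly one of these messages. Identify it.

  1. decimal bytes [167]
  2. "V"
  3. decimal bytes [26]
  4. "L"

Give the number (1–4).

Key decimal bytes [240, 223, 176] = f0 df b0 is 3 bytes ≤ B = 4; zero-pad to 4 bytes: K' = f0 df b0 00.
K' ⊕ ipad = c6 e9 86 36; K' ⊕ opad = ac 83 ec 5c.
m1: inner = H(c6 e9 86 36 a7) = 03 12; tag = H(ac 83 ec 5c 03 12) = 028c ← matches
m2: inner = H(c6 e9 86 36 56) = 02 c1; tag = H(ac 83 ec 5c 02 c1) = 033a
m3: inner = H(c6 e9 86 36 1a) = 02 85; tag = H(ac 83 ec 5c 02 85) = 02fe
m4: inner = H(c6 e9 86 36 4c) = 02 b7; tag = H(ac 83 ec 5c 02 b7) = 0330

1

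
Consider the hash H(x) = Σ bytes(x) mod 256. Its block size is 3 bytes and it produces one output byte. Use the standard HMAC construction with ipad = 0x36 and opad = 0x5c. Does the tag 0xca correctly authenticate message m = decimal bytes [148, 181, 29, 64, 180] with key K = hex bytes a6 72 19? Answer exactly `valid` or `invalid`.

Key hex bytes a6 72 19 is exactly B = 3 bytes: K' = a6 72 19.
K' ⊕ ipad = 90 44 2f; K' ⊕ opad = fa 2e 45.
Inner hash: sum = 144+68+47+148+181+29+64+180 = 861; mod 256 = 93 → 5d.
Outer hash (recomputed tag): sum = 250+46+69+93 = 458; mod 256 = 202 → ca.
Recomputed tag = ca; claimed = ca → match.

valid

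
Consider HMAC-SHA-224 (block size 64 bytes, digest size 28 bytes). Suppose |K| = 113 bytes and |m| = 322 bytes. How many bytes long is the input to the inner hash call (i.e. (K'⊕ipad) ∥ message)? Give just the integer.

Key is 113 > 64 bytes, so it is hashed to 28 bytes then zero-padded to 64: |K'| = 64.
Inner input = (K'⊕ipad) ∥ m → 64 + 322 = 386 bytes.

386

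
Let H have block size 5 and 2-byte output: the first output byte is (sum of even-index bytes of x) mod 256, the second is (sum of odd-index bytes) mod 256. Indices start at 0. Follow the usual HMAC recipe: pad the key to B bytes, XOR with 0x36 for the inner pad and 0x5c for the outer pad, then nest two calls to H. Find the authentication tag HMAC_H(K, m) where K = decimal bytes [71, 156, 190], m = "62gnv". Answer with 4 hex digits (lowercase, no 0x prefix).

Key decimal bytes [71, 156, 190] = 47 9c be is 3 bytes ≤ B = 5; zero-pad to 5 bytes: K' = 47 9c be 00 00.
K' ⊕ ipad = 71 aa 88 36 36.  K' ⊕ opad = 1b c0 e2 5c 5c.
Inner input = (K'⊕ipad) ∥ m = 71 aa 88 36 36 ∥ 36 32 67 6e 76.
Inner hash: even-index sum = 463 mod 256 = 207; odd-index sum = 499 mod 256 = 243 → cf f3.
Outer input = (K'⊕opad) ∥ inner = 1b c0 e2 5c 5c ∥ cf f3.
Outer hash (tag): even-index sum = 588 mod 256 = 76; odd-index sum = 491 mod 256 = 235 → 4c eb.

4ceb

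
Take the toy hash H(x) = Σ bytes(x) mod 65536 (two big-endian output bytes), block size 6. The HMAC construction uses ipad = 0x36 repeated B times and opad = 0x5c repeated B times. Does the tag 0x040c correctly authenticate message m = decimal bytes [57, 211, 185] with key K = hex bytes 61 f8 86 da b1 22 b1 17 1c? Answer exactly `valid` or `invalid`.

Key hex bytes 61 f8 86 da b1 22 b1 17 1c is 9 bytes > B = 6, so hash it first: H(key) = 04 70, then zero-pad to 6 bytes: K' = 04 70 00 00 00 00.
K' ⊕ ipad = 32 46 36 36 36 36; K' ⊕ opad = 58 2c 5c 5c 5c 5c.
Inner hash: sum = 50+70+54+54+54+54+57+211+185 = 789 → 03 15.
Outer hash (recomputed tag): sum = 88+44+92+92+92+92+3+21 = 524 → 02 0c.
Recomputed tag = 020c; claimed = 040c → mismatch.

invalid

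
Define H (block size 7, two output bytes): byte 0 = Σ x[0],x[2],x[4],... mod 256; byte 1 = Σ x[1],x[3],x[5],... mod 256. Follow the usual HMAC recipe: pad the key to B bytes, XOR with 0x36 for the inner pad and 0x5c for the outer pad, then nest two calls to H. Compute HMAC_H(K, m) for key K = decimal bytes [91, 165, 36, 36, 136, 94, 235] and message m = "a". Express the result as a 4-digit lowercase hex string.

Key decimal bytes [91, 165, 36, 36, 136, 94, 235] = 5b a5 24 24 88 5e eb is exactly B = 7 bytes: K' = 5b a5 24 24 88 5e eb.
K' ⊕ ipad = 6d 93 12 12 be 68 dd.  K' ⊕ opad = 07 f9 78 78 d4 02 b7.
Inner input = (K'⊕ipad) ∥ m = 6d 93 12 12 be 68 dd ∥ 61.
Inner hash: even-index sum = 538 mod 256 = 26; odd-index sum = 366 mod 256 = 110 → 1a 6e.
Outer input = (K'⊕opad) ∥ inner = 07 f9 78 78 d4 02 b7 ∥ 1a 6e.
Outer hash (tag): even-index sum = 632 mod 256 = 120; odd-index sum = 397 mod 256 = 141 → 78 8d.

788d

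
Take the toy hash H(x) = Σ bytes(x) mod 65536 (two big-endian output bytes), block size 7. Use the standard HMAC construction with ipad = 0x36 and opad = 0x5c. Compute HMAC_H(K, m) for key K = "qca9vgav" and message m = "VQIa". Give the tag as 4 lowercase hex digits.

0353

Key "qca9vgav" = 71 63 61 39 76 67 61 76 is 8 bytes > B = 7, so hash it first: H(key) = 03 22, then zero-pad to 7 bytes: K' = 03 22 00 00 00 00 00.
K' ⊕ ipad = 35 14 36 36 36 36 36.  K' ⊕ opad = 5f 7e 5c 5c 5c 5c 5c.
Inner input = (K'⊕ipad) ∥ m = 35 14 36 36 36 36 36 ∥ 56 51 49 61.
Inner hash: sum = 53+20+54+54+54+54+54+86+81+73+97 = 680 → 02 a8.
Outer input = (K'⊕opad) ∥ inner = 5f 7e 5c 5c 5c 5c 5c ∥ 02 a8.
Outer hash (tag): sum = 95+126+92+92+92+92+92+2+168 = 851 → 03 53.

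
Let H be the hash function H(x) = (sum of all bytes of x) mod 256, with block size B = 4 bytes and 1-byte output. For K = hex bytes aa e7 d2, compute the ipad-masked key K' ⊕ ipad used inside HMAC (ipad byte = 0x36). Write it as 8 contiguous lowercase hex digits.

Key hex bytes aa e7 d2 is 3 bytes ≤ B = 4; zero-pad to 4 bytes: K' = aa e7 d2 00.
XOR each byte with 0x36: aa⊕36=9c, e7⊕36=d1, d2⊕36=e4, 00⊕36=36.

9cd1e436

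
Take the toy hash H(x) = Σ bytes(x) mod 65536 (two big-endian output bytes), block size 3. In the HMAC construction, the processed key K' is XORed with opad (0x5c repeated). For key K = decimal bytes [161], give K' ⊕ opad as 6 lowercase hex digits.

Key decimal bytes [161] = a1 is 1 byte ≤ B = 3; zero-pad to 3 bytes: K' = a1 00 00.
XOR each byte with 0x5c: a1⊕5c=fd, 00⊕5c=5c, 00⊕5c=5c.

fd5c5c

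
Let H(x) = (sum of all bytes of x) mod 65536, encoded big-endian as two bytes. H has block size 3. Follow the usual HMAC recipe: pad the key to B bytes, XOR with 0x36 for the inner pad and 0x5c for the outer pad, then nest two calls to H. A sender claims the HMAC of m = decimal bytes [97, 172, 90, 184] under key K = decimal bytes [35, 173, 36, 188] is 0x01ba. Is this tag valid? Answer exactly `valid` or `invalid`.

valid

Key decimal bytes [35, 173, 36, 188] = 23 ad 24 bc is 4 bytes > B = 3, so hash it first: H(key) = 01 b0, then zero-pad to 3 bytes: K' = 01 b0 00.
K' ⊕ ipad = 37 86 36; K' ⊕ opad = 5d ec 5c.
Inner hash: sum = 55+134+54+97+172+90+184 = 786 → 03 12.
Outer hash (recomputed tag): sum = 93+236+92+3+18 = 442 → 01 ba.
Recomputed tag = 01ba; claimed = 01ba → match.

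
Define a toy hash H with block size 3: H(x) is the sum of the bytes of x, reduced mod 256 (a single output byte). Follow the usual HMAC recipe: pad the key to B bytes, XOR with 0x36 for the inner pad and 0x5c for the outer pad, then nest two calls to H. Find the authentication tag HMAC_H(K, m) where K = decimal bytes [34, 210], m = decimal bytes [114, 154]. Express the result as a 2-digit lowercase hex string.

a2

Key decimal bytes [34, 210] = 22 d2 is 2 bytes ≤ B = 3; zero-pad to 3 bytes: K' = 22 d2 00.
K' ⊕ ipad = 14 e4 36.  K' ⊕ opad = 7e 8e 5c.
Inner input = (K'⊕ipad) ∥ m = 14 e4 36 ∥ 72 9a.
Inner hash: sum = 20+228+54+114+154 = 570; mod 256 = 58 → 3a.
Outer input = (K'⊕opad) ∥ inner = 7e 8e 5c ∥ 3a.
Outer hash (tag): sum = 126+142+92+58 = 418; mod 256 = 162 → a2.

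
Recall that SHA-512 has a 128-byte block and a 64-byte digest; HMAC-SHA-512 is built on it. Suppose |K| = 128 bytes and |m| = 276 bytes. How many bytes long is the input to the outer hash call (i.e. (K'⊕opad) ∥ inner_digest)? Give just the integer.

192

Key is 128 ≤ 128 bytes, zero-padded: |K'| = 128.
Outer input = (K'⊕opad) ∥ H(inner) → 128 + 64 = 192 bytes.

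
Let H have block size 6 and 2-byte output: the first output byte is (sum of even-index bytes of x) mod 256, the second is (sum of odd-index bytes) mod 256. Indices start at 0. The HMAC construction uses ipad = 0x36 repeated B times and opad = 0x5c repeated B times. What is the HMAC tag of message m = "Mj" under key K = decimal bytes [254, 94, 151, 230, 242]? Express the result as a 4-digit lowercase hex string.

Key decimal bytes [254, 94, 151, 230, 242] = fe 5e 97 e6 f2 is 5 bytes ≤ B = 6; zero-pad to 6 bytes: K' = fe 5e 97 e6 f2 00.
K' ⊕ ipad = c8 68 a1 d0 c4 36.  K' ⊕ opad = a2 02 cb ba ae 5c.
Inner input = (K'⊕ipad) ∥ m = c8 68 a1 d0 c4 36 ∥ 4d 6a.
Inner hash: even-index sum = 634 mod 256 = 122; odd-index sum = 472 mod 256 = 216 → 7a d8.
Outer input = (K'⊕opad) ∥ inner = a2 02 cb ba ae 5c ∥ 7a d8.
Outer hash (tag): even-index sum = 661 mod 256 = 149; odd-index sum = 496 mod 256 = 240 → 95 f0.

95f0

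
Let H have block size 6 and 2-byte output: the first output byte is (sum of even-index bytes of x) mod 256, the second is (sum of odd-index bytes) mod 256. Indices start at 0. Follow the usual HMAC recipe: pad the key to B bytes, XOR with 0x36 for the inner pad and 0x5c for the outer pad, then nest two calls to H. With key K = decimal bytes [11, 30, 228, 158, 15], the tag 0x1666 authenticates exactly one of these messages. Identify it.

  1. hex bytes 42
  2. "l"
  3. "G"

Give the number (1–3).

Key decimal bytes [11, 30, 228, 158, 15] = 0b 1e e4 9e 0f is 5 bytes ≤ B = 6; zero-pad to 6 bytes: K' = 0b 1e e4 9e 0f 00.
K' ⊕ ipad = 3d 28 d2 a8 39 36; K' ⊕ opad = 57 42 b8 c2 53 5c.
m1: inner = H(3d 28 d2 a8 39 36 42) = 8a 06; tag = H(57 42 b8 c2 53 5c 8a 06) = ec66
m2: inner = H(3d 28 d2 a8 39 36 6c) = b4 06; tag = H(57 42 b8 c2 53 5c b4 06) = 1666 ← matches
m3: inner = H(3d 28 d2 a8 39 36 47) = 8f 06; tag = H(57 42 b8 c2 53 5c 8f 06) = f166

2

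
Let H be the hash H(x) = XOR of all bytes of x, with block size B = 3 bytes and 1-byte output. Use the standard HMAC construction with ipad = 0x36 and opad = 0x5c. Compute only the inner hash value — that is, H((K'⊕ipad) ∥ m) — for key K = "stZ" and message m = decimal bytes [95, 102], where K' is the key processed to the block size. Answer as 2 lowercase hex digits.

Key "stZ" = 73 74 5a is exactly B = 3 bytes: K' = 73 74 5a.
K' ⊕ ipad = 45 42 6c.
Inner input = 45 42 6c ∥ 5f 66.
Inner hash: XOR 45⊕42⊕6c⊕5f⊕66 = 52.

52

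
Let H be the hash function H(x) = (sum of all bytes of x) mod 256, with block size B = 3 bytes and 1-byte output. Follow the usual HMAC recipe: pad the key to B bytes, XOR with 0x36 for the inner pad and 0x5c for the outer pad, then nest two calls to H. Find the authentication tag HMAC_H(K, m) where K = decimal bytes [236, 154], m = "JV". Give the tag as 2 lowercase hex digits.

Key decimal bytes [236, 154] = ec 9a is 2 bytes ≤ B = 3; zero-pad to 3 bytes: K' = ec 9a 00.
K' ⊕ ipad = da ac 36.  K' ⊕ opad = b0 c6 5c.
Inner input = (K'⊕ipad) ∥ m = da ac 36 ∥ 4a 56.
Inner hash: sum = 218+172+54+74+86 = 604; mod 256 = 92 → 5c.
Outer input = (K'⊕opad) ∥ inner = b0 c6 5c ∥ 5c.
Outer hash (tag): sum = 176+198+92+92 = 558; mod 256 = 46 → 2e.

2e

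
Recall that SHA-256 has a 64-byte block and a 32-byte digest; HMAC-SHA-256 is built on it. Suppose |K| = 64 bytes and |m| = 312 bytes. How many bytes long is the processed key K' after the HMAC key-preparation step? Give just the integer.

Key is 64 ≤ 64 bytes, zero-padded: |K'| = 64.

64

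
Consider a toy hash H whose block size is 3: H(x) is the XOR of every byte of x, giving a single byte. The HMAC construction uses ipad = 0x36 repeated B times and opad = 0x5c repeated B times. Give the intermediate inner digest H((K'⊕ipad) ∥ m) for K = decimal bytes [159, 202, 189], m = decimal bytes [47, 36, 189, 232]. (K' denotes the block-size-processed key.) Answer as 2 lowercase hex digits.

Key decimal bytes [159, 202, 189] = 9f ca bd is exactly B = 3 bytes: K' = 9f ca bd.
K' ⊕ ipad = a9 fc 8b.
Inner input = a9 fc 8b ∥ 2f 24 bd e8.
Inner hash: XOR a9⊕fc⊕8b⊕2f⊕24⊕bd⊕e8 = 80.

80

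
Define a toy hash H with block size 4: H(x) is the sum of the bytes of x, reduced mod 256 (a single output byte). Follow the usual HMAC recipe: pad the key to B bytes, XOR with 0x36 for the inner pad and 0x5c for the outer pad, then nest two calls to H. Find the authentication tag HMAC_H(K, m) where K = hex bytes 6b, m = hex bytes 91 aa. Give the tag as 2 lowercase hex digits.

85

Key hex bytes 6b is 1 byte ≤ B = 4; zero-pad to 4 bytes: K' = 6b 00 00 00.
K' ⊕ ipad = 5d 36 36 36.  K' ⊕ opad = 37 5c 5c 5c.
Inner input = (K'⊕ipad) ∥ m = 5d 36 36 36 ∥ 91 aa.
Inner hash: sum = 93+54+54+54+145+170 = 570; mod 256 = 58 → 3a.
Outer input = (K'⊕opad) ∥ inner = 37 5c 5c 5c ∥ 3a.
Outer hash (tag): sum = 55+92+92+92+58 = 389; mod 256 = 133 → 85.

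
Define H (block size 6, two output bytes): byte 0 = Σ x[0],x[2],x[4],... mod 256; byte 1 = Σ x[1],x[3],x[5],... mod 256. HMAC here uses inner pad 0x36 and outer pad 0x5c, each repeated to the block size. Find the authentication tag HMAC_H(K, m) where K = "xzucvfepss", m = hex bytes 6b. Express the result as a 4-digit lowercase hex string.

Key "xzucvfepss" = 78 7a 75 63 76 66 65 70 73 73 is 10 bytes > B = 6, so hash it first: H(key) = 3b 26, then zero-pad to 6 bytes: K' = 3b 26 00 00 00 00.
K' ⊕ ipad = 0d 10 36 36 36 36.  K' ⊕ opad = 67 7a 5c 5c 5c 5c.
Inner input = (K'⊕ipad) ∥ m = 0d 10 36 36 36 36 ∥ 6b.
Inner hash: even-index sum = 228 mod 256 = 228; odd-index sum = 124 mod 256 = 124 → e4 7c.
Outer input = (K'⊕opad) ∥ inner = 67 7a 5c 5c 5c 5c ∥ e4 7c.
Outer hash (tag): even-index sum = 515 mod 256 = 3; odd-index sum = 430 mod 256 = 174 → 03 ae.

03ae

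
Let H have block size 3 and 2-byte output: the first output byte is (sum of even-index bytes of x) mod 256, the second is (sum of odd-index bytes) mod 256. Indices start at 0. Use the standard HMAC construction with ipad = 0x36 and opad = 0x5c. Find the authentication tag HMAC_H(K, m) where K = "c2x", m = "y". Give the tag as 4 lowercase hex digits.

e011

Key "c2x" = 63 32 78 is exactly B = 3 bytes: K' = 63 32 78.
K' ⊕ ipad = 55 04 4e.  K' ⊕ opad = 3f 6e 24.
Inner input = (K'⊕ipad) ∥ m = 55 04 4e ∥ 79.
Inner hash: even-index sum = 163 mod 256 = 163; odd-index sum = 125 mod 256 = 125 → a3 7d.
Outer input = (K'⊕opad) ∥ inner = 3f 6e 24 ∥ a3 7d.
Outer hash (tag): even-index sum = 224 mod 256 = 224; odd-index sum = 273 mod 256 = 17 → e0 11.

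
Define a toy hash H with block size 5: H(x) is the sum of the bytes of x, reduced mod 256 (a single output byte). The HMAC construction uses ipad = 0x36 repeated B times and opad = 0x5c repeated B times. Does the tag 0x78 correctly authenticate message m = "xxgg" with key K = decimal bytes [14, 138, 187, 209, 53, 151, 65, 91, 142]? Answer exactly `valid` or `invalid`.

valid

Key decimal bytes [14, 138, 187, 209, 53, 151, 65, 91, 142] = 0e 8a bb d1 35 97 41 5b 8e is 9 bytes > B = 5, so hash it first: H(key) = 1a, then zero-pad to 5 bytes: K' = 1a 00 00 00 00.
K' ⊕ ipad = 2c 36 36 36 36; K' ⊕ opad = 46 5c 5c 5c 5c.
Inner hash: sum = 44+54+54+54+54+120+120+103+103 = 706; mod 256 = 194 → c2.
Outer hash (recomputed tag): sum = 70+92+92+92+92+194 = 632; mod 256 = 120 → 78.
Recomputed tag = 78; claimed = 78 → match.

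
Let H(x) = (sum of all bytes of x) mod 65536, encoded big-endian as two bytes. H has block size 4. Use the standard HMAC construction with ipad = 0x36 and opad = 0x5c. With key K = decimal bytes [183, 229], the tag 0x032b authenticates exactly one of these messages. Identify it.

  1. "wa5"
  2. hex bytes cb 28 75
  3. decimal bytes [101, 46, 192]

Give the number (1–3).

1

Key decimal bytes [183, 229] = b7 e5 is 2 bytes ≤ B = 4; zero-pad to 4 bytes: K' = b7 e5 00 00.
K' ⊕ ipad = 81 d3 36 36; K' ⊕ opad = eb b9 5c 5c.
m1: inner = H(81 d3 36 36 77 61 35) = 02 cd; tag = H(eb b9 5c 5c 02 cd) = 032b ← matches
m2: inner = H(81 d3 36 36 cb 28 75) = 03 28; tag = H(eb b9 5c 5c 03 28) = 0287
m3: inner = H(81 d3 36 36 65 2e c0) = 03 13; tag = H(eb b9 5c 5c 03 13) = 0272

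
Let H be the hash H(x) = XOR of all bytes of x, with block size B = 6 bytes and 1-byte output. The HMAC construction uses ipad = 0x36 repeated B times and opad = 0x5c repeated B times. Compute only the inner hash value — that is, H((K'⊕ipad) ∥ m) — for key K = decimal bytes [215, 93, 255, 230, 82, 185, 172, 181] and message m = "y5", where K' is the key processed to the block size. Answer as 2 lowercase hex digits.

Key decimal bytes [215, 93, 255, 230, 82, 185, 172, 181] = d7 5d ff e6 52 b9 ac b5 is 8 bytes > B = 6, so hash it first: H(key) = 61, then zero-pad to 6 bytes: K' = 61 00 00 00 00 00.
K' ⊕ ipad = 57 36 36 36 36 36.
Inner input = 57 36 36 36 36 36 ∥ 79 35.
Inner hash: XOR 57⊕36⊕36⊕36⊕36⊕36⊕79⊕35 = 2d.

2d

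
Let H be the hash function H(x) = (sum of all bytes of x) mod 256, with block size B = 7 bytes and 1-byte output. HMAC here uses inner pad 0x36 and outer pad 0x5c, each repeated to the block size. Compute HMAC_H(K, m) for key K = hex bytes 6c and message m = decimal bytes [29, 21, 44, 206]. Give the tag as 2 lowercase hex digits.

Key hex bytes 6c is 1 byte ≤ B = 7; zero-pad to 7 bytes: K' = 6c 00 00 00 00 00 00.
K' ⊕ ipad = 5a 36 36 36 36 36 36.  K' ⊕ opad = 30 5c 5c 5c 5c 5c 5c.
Inner input = (K'⊕ipad) ∥ m = 5a 36 36 36 36 36 36 ∥ 1d 15 2c ce.
Inner hash: sum = 90+54+54+54+54+54+54+29+21+44+206 = 714; mod 256 = 202 → ca.
Outer input = (K'⊕opad) ∥ inner = 30 5c 5c 5c 5c 5c 5c ∥ ca.
Outer hash (tag): sum = 48+92+92+92+92+92+92+202 = 802; mod 256 = 34 → 22.

22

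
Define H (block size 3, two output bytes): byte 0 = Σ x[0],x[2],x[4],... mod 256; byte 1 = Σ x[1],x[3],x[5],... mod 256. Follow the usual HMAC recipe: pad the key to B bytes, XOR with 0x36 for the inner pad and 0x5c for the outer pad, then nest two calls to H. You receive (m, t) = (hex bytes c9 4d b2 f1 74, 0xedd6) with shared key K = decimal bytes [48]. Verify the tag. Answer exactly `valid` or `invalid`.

Key decimal bytes [48] = 30 is 1 byte ≤ B = 3; zero-pad to 3 bytes: K' = 30 00 00.
K' ⊕ ipad = 06 36 36; K' ⊕ opad = 6c 5c 5c.
Inner hash: even-index sum = 378 mod 256 = 122; odd-index sum = 549 mod 256 = 37 → 7a 25.
Outer hash (recomputed tag): even-index sum = 237 mod 256 = 237; odd-index sum = 214 mod 256 = 214 → ed d6.
Recomputed tag = edd6; claimed = edd6 → match.

valid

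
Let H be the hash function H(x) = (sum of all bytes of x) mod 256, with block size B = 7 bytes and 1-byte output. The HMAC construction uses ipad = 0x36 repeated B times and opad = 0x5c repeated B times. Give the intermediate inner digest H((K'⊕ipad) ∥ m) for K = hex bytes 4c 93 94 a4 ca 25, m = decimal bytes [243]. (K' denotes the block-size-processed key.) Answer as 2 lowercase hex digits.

Key hex bytes 4c 93 94 a4 ca 25 is 6 bytes ≤ B = 7; zero-pad to 7 bytes: K' = 4c 93 94 a4 ca 25 00.
K' ⊕ ipad = 7a a5 a2 92 fc 13 36.
Inner input = 7a a5 a2 92 fc 13 36 ∥ f3.
Inner hash: sum = 122+165+162+146+252+19+54+243 = 1163; mod 256 = 139 → 8b.

8b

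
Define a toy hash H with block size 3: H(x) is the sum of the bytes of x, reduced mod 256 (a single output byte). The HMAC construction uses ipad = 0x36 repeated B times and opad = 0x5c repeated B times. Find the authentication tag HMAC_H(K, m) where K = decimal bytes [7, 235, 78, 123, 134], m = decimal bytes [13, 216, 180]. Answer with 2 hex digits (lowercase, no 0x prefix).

51

Key decimal bytes [7, 235, 78, 123, 134] = 07 eb 4e 7b 86 is 5 bytes > B = 3, so hash it first: H(key) = 41, then zero-pad to 3 bytes: K' = 41 00 00.
K' ⊕ ipad = 77 36 36.  K' ⊕ opad = 1d 5c 5c.
Inner input = (K'⊕ipad) ∥ m = 77 36 36 ∥ 0d d8 b4.
Inner hash: sum = 119+54+54+13+216+180 = 636; mod 256 = 124 → 7c.
Outer input = (K'⊕opad) ∥ inner = 1d 5c 5c ∥ 7c.
Outer hash (tag): sum = 29+92+92+124 = 337; mod 256 = 81 → 51.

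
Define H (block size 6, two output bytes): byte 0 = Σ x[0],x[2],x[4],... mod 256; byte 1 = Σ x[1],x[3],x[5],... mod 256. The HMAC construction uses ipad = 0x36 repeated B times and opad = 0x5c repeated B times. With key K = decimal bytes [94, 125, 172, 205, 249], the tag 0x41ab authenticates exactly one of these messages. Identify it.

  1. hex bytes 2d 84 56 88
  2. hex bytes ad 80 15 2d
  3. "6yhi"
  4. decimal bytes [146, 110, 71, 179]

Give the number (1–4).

Key decimal bytes [94, 125, 172, 205, 249] = 5e 7d ac cd f9 is 5 bytes ≤ B = 6; zero-pad to 6 bytes: K' = 5e 7d ac cd f9 00.
K' ⊕ ipad = 68 4b 9a fb cf 36; K' ⊕ opad = 02 21 f0 91 a5 5c.
m1: inner = H(68 4b 9a fb cf 36 2d 84 56 88) = 54 88; tag = H(02 21 f0 91 a5 5c 54 88) = eb96
m2: inner = H(68 4b 9a fb cf 36 ad 80 15 2d) = 93 29; tag = H(02 21 f0 91 a5 5c 93 29) = 2a37
m3: inner = H(68 4b 9a fb cf 36 36 79 68 69) = 6f 5e; tag = H(02 21 f0 91 a5 5c 6f 5e) = 066c
m4: inner = H(68 4b 9a fb cf 36 92 6e 47 b3) = aa 9d; tag = H(02 21 f0 91 a5 5c aa 9d) = 41ab ← matches

4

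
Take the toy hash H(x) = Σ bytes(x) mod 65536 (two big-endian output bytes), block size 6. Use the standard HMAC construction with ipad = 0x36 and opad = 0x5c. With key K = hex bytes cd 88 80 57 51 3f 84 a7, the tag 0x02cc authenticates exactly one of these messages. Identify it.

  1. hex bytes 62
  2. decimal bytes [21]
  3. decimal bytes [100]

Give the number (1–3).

1

Key hex bytes cd 88 80 57 51 3f 84 a7 is 8 bytes > B = 6, so hash it first: H(key) = 03 e7, then zero-pad to 6 bytes: K' = 03 e7 00 00 00 00.
K' ⊕ ipad = 35 d1 36 36 36 36; K' ⊕ opad = 5f bb 5c 5c 5c 5c.
m1: inner = H(35 d1 36 36 36 36 62) = 02 40; tag = H(5f bb 5c 5c 5c 5c 02 40) = 02cc ← matches
m2: inner = H(35 d1 36 36 36 36 15) = 01 f3; tag = H(5f bb 5c 5c 5c 5c 01 f3) = 037e
m3: inner = H(35 d1 36 36 36 36 64) = 02 42; tag = H(5f bb 5c 5c 5c 5c 02 42) = 02ce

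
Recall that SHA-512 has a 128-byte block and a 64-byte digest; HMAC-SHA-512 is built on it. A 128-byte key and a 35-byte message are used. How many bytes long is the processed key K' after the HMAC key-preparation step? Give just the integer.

Key is 128 ≤ 128 bytes, zero-padded: |K'| = 128.

128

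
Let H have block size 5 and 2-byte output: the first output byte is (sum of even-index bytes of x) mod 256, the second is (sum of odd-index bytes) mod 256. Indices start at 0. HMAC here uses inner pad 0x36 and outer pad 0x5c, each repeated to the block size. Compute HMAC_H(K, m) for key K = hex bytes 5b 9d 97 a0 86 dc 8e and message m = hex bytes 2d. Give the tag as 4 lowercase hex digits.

Key hex bytes 5b 9d 97 a0 86 dc 8e is 7 bytes > B = 5, so hash it first: H(key) = 06 19, then zero-pad to 5 bytes: K' = 06 19 00 00 00.
K' ⊕ ipad = 30 2f 36 36 36.  K' ⊕ opad = 5a 45 5c 5c 5c.
Inner input = (K'⊕ipad) ∥ m = 30 2f 36 36 36 ∥ 2d.
Inner hash: even-index sum = 156 mod 256 = 156; odd-index sum = 146 mod 256 = 146 → 9c 92.
Outer input = (K'⊕opad) ∥ inner = 5a 45 5c 5c 5c ∥ 9c 92.
Outer hash (tag): even-index sum = 420 mod 256 = 164; odd-index sum = 317 mod 256 = 61 → a4 3d.

a43d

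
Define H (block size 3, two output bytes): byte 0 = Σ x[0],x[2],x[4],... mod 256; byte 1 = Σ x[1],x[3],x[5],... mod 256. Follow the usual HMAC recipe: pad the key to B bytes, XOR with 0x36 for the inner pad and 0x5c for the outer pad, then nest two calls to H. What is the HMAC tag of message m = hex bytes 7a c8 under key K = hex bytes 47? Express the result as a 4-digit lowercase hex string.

27cb

Key hex bytes 47 is 1 byte ≤ B = 3; zero-pad to 3 bytes: K' = 47 00 00.
K' ⊕ ipad = 71 36 36.  K' ⊕ opad = 1b 5c 5c.
Inner input = (K'⊕ipad) ∥ m = 71 36 36 ∥ 7a c8.
Inner hash: even-index sum = 367 mod 256 = 111; odd-index sum = 176 mod 256 = 176 → 6f b0.
Outer input = (K'⊕opad) ∥ inner = 1b 5c 5c ∥ 6f b0.
Outer hash (tag): even-index sum = 295 mod 256 = 39; odd-index sum = 203 mod 256 = 203 → 27 cb.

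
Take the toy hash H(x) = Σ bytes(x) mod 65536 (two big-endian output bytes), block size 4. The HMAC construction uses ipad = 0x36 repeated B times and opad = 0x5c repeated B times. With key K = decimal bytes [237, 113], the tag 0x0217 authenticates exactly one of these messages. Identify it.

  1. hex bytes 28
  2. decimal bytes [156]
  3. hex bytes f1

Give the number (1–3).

3

Key decimal bytes [237, 113] = ed 71 is 2 bytes ≤ B = 4; zero-pad to 4 bytes: K' = ed 71 00 00.
K' ⊕ ipad = db 47 36 36; K' ⊕ opad = b1 2d 5c 5c.
m1: inner = H(db 47 36 36 28) = 01 b6; tag = H(b1 2d 5c 5c 01 b6) = 024d
m2: inner = H(db 47 36 36 9c) = 02 2a; tag = H(b1 2d 5c 5c 02 2a) = 01c2
m3: inner = H(db 47 36 36 f1) = 02 7f; tag = H(b1 2d 5c 5c 02 7f) = 0217 ← matches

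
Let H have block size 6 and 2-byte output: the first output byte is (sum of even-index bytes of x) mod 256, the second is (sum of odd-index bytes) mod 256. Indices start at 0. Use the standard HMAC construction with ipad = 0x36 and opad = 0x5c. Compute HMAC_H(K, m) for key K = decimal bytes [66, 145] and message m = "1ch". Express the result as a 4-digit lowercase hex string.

Key decimal bytes [66, 145] = 42 91 is 2 bytes ≤ B = 6; zero-pad to 6 bytes: K' = 42 91 00 00 00 00.
K' ⊕ ipad = 74 a7 36 36 36 36.  K' ⊕ opad = 1e cd 5c 5c 5c 5c.
Inner input = (K'⊕ipad) ∥ m = 74 a7 36 36 36 36 ∥ 31 63 68.
Inner hash: even-index sum = 377 mod 256 = 121; odd-index sum = 374 mod 256 = 118 → 79 76.
Outer input = (K'⊕opad) ∥ inner = 1e cd 5c 5c 5c 5c ∥ 79 76.
Outer hash (tag): even-index sum = 335 mod 256 = 79; odd-index sum = 507 mod 256 = 251 → 4f fb.

4ffb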